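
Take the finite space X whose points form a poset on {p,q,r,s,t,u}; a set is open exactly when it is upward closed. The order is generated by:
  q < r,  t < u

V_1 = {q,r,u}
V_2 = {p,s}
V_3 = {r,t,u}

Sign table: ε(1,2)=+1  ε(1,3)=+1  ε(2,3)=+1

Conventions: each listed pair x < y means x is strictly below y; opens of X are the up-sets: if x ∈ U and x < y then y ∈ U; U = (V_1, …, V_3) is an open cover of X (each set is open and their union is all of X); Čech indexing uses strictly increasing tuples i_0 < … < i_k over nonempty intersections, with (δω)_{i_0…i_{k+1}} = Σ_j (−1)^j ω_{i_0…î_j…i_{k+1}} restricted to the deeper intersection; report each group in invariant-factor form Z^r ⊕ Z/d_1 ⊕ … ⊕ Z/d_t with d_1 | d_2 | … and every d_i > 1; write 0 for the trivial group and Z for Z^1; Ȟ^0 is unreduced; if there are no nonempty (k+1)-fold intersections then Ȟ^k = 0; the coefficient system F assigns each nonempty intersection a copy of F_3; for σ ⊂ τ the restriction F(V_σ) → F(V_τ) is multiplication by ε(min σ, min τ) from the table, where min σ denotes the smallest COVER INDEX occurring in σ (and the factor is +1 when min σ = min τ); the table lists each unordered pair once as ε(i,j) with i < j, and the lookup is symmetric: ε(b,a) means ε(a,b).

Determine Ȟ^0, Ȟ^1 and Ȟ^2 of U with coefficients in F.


Ȟ^0 = Z/3 ⊕ Z/3, Ȟ^1 = 0, Ȟ^2 = 0

intersection data:
  V13={r,u}
C dims 3,1; δ0: rk_F3 1
Ȟ^0 = (3 − 1) − 0 = 2, so Ȟ^0 ≅ Z/3 ⊕ Z/3
Ȟ^1 = (1 − 0) − 1 = 0, so Ȟ^1 ≅ 0
Ȟ^2 = (0 − 0) − 0 = 0, so Ȟ^2 ≅ 0


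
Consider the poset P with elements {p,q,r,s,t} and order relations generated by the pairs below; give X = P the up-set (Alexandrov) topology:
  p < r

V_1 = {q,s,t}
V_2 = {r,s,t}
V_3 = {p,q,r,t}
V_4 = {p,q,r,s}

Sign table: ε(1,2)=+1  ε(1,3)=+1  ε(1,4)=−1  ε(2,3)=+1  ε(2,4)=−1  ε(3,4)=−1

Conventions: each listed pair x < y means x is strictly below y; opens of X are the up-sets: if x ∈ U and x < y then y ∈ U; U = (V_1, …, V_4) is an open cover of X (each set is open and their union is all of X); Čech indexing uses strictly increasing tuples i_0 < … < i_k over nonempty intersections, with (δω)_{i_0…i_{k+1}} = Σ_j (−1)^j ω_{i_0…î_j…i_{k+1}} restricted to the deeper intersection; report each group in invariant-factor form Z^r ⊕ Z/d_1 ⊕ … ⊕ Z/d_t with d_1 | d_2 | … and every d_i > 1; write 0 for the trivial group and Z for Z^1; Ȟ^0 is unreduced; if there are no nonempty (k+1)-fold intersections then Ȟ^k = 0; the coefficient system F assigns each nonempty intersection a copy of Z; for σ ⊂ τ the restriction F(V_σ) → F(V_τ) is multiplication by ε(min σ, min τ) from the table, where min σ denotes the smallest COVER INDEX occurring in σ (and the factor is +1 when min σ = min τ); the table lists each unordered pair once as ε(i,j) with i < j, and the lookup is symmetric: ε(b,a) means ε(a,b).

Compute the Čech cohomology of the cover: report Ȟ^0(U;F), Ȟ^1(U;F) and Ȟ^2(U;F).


Ȟ^0 = Z, Ȟ^1 = 0, Ȟ^2 = Z

nonempty intersections:
  V12={s,t} V13={q,t} V14={q,s} V23={r,t} V24={r,s} V34={p,q,r}
  V123={t} V124={s} V134={q} V234={r}
C dims 4,6,4; δ0: rk 3, SNF 1^3; δ1: rk 3, SNF 1^3
Ȟ^0: (4−3)−0=1 ⇒ Z
Ȟ^1: (6−3)−3=0 ⇒ 0
Ȟ^2: (4−0)−3=1 ⇒ Z


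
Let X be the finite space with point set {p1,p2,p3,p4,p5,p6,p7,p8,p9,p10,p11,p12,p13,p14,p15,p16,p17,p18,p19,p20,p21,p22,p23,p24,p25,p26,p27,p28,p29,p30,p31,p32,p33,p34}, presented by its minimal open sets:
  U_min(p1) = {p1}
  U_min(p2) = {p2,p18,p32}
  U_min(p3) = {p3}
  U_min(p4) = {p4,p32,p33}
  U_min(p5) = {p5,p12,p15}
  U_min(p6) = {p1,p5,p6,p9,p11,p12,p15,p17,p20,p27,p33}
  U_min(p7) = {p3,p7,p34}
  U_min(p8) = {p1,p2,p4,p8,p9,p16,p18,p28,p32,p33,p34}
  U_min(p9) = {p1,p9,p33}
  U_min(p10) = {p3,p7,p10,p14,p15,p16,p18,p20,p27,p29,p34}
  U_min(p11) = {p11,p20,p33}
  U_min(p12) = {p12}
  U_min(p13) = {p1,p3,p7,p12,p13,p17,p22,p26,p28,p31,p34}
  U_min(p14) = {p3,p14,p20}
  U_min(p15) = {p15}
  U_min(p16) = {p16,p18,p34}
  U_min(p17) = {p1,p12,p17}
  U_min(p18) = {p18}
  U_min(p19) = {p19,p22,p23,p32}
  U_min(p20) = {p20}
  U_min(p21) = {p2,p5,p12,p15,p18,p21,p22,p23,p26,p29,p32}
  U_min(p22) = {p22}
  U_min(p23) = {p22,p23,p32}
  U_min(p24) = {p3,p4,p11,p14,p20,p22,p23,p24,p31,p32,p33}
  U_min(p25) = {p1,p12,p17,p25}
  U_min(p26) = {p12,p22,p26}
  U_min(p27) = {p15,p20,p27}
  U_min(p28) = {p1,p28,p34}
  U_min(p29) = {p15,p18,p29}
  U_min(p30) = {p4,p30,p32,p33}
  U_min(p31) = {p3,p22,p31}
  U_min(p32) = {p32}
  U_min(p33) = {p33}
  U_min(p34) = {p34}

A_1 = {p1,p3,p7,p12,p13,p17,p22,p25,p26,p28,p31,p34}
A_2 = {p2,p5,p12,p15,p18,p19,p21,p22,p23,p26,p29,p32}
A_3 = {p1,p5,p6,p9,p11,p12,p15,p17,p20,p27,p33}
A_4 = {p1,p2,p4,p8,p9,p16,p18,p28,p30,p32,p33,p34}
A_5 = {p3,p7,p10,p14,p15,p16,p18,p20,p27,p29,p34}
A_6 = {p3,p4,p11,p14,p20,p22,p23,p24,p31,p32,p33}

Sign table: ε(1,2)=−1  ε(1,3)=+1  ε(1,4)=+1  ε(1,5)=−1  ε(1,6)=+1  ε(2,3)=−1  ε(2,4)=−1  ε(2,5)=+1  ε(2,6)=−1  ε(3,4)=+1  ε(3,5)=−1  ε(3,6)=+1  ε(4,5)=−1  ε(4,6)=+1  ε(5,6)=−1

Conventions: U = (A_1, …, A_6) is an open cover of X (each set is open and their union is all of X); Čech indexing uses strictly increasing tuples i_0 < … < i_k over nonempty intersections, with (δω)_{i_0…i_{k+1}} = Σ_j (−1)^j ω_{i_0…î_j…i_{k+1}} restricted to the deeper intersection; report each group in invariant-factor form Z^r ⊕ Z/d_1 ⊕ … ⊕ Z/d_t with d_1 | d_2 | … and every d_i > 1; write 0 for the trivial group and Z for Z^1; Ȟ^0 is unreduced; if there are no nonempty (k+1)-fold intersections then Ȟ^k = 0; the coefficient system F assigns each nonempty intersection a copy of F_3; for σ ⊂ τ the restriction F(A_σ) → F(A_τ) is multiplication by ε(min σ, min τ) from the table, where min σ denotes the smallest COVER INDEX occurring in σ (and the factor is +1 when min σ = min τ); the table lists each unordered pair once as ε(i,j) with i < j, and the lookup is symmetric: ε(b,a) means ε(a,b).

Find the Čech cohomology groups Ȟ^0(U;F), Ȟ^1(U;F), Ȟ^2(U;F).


nonempty intersections:
  A12={p12,p22,p26} A13={p1,p12,p17} A14={p1,p28,p34} A15={p3,p7,p34} A16={p3,p22,p31} A23={p5,p12,p15} A24={p2,p18,p32} A25={p15,p18,p29} A26={p22,p23,p32} A34={p1,p9,p33} A35={p15,p20,p27} A36={p11,p20,p33} A45={p16,p18,p34} A46={p4,p32,p33} A56={p3,p14,p20}
  A123={p12} A126={p22} A134={p1} A145={p34} A156={p3} A235={p15} A245={p18} A246={p32} A346={p33} A356={p20}
C dims 6,15,10; δ0: rk_F3 5; δ1: rk_F3 10
Ȟ^0: (6−5)−0=1 ⇒ Z/3
Ȟ^1: (15−10)−5=0 ⇒ 0
Ȟ^2: (10−0)−10=0 ⇒ 0

Ȟ^0(U;F) ≅ Z/3, Ȟ^1(U;F) ≅ 0 and Ȟ^2(U;F) ≅ 0


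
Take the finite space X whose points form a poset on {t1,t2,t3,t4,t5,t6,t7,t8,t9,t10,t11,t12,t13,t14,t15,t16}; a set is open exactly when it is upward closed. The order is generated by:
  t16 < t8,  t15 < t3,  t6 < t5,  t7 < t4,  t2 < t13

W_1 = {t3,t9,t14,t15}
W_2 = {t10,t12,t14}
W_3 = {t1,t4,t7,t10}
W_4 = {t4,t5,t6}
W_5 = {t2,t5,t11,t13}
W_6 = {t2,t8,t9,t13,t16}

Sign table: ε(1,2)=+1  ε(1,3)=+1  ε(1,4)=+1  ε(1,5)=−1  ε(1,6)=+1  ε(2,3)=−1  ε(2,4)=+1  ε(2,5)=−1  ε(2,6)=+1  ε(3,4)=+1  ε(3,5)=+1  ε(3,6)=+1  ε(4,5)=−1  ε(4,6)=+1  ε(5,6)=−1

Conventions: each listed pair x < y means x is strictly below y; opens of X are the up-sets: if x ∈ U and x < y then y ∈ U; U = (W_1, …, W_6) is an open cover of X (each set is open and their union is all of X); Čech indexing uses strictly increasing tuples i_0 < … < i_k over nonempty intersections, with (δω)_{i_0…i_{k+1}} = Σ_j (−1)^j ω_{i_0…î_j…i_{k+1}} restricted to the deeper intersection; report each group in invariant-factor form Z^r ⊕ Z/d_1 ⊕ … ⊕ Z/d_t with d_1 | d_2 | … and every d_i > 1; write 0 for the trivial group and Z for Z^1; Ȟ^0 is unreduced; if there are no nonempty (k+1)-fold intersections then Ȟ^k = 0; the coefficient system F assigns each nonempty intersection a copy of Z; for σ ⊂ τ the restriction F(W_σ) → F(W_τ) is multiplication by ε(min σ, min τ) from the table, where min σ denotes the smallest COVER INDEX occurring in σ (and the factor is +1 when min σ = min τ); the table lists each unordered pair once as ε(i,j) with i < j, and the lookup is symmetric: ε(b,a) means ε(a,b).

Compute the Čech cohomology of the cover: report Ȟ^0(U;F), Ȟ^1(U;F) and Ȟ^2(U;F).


nerve of the cover:
  W12={t14} W16={t9} W23={t10} W34={t4} W45={t5} W56={t2,t13}
C dims 6,6; δ0: rk 6, SNF 1^5·2
Ȟ^0 = (6 − 6) − 0 = 0, so Ȟ^0 ≅ 0
Ȟ^1 = (6 − 0) − 6 = 0 plus torsion [2], so Ȟ^1 ≅ Z/2
Ȟ^2 = (0 − 0) − 0 = 0, so Ȟ^2 ≅ 0

Ȟ^0 = 0, Ȟ^1 = Z/2, Ȟ^2 = 0


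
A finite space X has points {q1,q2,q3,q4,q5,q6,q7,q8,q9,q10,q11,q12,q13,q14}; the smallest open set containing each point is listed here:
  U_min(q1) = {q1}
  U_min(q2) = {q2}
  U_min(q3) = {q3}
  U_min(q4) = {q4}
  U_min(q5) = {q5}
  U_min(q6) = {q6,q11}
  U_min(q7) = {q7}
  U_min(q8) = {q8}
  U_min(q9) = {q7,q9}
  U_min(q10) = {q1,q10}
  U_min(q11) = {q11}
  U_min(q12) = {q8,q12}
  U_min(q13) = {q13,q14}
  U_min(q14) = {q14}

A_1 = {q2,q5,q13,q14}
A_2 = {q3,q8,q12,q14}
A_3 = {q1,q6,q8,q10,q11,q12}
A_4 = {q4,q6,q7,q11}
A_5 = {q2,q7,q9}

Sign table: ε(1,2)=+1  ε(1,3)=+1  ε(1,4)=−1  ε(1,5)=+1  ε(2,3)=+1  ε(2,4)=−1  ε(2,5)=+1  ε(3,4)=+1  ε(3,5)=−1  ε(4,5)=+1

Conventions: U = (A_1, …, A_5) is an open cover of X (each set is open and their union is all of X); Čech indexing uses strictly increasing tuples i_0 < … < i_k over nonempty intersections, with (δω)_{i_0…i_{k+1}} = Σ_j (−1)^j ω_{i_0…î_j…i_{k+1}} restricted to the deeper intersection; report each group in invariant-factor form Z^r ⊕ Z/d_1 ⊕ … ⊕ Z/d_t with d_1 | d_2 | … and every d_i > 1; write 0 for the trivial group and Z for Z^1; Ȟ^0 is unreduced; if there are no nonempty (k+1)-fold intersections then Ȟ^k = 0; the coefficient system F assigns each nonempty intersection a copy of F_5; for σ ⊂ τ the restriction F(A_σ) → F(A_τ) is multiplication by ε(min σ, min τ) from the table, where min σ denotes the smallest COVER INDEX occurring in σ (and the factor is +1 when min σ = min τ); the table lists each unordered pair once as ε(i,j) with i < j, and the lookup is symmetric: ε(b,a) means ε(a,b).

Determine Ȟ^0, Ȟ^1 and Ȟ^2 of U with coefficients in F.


nonempty intersections:
  A12={q14} A15={q2} A23={q8,q12} A34={q6,q11} A45={q7}
C dims 5,5; δ0: rk_F5 4
Ȟ^0: (5−4)−0=1 ⇒ Z/5
Ȟ^1: (5−0)−4=1 ⇒ Z/5
Ȟ^2: (0−0)−0=0 ⇒ 0

Ȟ^0 ≅ Z/5,  Ȟ^1 ≅ Z/5,  Ȟ^2 ≅ 0


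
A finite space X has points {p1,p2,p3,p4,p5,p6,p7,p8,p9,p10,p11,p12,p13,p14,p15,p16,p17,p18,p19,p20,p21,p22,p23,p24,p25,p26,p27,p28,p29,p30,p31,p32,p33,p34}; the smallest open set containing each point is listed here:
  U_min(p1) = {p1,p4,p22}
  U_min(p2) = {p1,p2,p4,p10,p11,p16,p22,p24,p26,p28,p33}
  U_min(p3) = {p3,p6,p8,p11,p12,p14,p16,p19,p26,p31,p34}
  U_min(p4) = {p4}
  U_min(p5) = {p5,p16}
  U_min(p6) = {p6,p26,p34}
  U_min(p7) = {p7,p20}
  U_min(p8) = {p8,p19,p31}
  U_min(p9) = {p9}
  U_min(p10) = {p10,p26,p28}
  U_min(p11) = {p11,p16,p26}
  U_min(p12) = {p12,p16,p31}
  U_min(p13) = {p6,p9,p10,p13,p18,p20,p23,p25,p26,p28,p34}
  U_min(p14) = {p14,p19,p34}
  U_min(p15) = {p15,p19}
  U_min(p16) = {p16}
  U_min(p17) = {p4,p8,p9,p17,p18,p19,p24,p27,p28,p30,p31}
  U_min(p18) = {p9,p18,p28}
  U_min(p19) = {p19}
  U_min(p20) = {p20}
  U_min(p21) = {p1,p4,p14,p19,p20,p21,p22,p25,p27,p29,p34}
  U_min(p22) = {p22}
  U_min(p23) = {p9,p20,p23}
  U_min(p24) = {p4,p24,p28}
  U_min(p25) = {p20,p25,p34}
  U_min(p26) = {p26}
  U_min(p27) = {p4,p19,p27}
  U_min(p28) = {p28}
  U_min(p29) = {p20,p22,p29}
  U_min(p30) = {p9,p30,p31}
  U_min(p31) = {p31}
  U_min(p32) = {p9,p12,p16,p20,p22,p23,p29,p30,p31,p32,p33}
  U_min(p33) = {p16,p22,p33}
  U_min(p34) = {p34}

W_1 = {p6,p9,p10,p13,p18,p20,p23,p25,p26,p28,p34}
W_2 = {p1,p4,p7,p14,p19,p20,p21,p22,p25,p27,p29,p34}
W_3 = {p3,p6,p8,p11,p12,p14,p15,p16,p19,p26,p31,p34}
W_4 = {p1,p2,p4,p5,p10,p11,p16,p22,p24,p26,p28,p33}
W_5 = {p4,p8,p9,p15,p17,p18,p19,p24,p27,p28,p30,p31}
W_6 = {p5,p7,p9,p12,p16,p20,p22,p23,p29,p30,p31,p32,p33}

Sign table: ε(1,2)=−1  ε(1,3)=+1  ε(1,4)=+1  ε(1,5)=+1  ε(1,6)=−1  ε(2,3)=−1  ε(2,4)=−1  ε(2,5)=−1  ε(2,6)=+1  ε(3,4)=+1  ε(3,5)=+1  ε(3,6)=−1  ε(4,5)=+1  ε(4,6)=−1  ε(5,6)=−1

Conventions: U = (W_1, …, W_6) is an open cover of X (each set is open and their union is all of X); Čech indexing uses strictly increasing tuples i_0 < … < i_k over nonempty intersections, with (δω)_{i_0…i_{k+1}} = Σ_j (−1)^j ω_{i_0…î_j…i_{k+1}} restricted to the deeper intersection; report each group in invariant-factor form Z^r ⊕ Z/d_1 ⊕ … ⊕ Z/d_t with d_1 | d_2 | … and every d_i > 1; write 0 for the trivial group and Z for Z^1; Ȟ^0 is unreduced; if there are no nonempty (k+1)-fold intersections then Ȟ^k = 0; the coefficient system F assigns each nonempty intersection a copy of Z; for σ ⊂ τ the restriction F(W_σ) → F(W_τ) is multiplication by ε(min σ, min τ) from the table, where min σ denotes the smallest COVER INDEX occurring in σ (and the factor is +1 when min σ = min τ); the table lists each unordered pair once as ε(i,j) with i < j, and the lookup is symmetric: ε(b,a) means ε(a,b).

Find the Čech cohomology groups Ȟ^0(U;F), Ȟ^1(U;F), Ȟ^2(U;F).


nonempty overlaps:
  W12={p20,p25,p34} W13={p6,p26,p34} W14={p10,p26,p28} W15={p9,p18,p28} W16={p9,p20,p23} W23={p14,p19,p34} W24={p1,p4,p22} W25={p4,p19,p27} W26={p7,p20,p22,p29} W34={p11,p16,p26} W35={p8,p15,p19,p31} W36={p12,p16,p31} W45={p4,p24,p28} W46={p5,p16,p22,p33} W56={p9,p30,p31}
  W123={p34} W126={p20} W134={p26} W145={p28} W156={p9} W235={p19} W245={p4} W246={p22} W346={p16} W356={p31}
C dims 6,15,10; δ0: rk 5, SNF 1^5; δ1: rk 10, SNF 1^9·2
degree 0: 6−5−0 = 1 → Ȟ^0 ≅ Z
degree 1: 15−10−5 = 0 → Ȟ^1 ≅ 0
degree 2: 10−0−10 = 0 plus torsion [2] → Ȟ^2 ≅ Z/2

Ȟ^0 = Z, Ȟ^1 = 0, Ȟ^2 = Z/2


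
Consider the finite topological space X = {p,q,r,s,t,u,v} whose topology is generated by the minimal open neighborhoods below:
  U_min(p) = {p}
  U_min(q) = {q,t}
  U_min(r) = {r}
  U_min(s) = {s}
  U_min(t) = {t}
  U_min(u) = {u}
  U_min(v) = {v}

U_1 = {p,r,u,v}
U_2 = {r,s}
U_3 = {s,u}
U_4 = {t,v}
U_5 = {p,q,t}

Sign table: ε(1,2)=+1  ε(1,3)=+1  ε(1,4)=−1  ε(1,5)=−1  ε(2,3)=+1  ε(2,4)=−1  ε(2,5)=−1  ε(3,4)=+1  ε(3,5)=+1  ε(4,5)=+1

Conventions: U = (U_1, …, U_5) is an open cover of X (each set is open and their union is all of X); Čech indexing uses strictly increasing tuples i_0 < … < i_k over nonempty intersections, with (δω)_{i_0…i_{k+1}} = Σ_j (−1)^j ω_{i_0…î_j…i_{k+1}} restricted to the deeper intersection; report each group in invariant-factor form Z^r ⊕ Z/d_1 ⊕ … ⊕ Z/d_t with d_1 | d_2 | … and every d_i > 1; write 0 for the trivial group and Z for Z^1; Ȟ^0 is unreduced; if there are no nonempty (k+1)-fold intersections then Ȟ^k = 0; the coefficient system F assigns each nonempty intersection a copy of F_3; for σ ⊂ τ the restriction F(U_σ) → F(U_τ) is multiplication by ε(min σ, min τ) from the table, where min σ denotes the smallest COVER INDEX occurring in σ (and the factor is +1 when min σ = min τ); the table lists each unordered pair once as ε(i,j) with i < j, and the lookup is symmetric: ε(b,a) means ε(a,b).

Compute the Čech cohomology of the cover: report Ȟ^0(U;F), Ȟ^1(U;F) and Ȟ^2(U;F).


nonempty intersections:
  U12={r} U13={u} U14={v} U15={p} U23={s} U45={t}
C dims 5,6; δ0: rk_F3 4
Ȟ^0: (5−4)−0=1 ⇒ Z/3
Ȟ^1: (6−0)−4=2 ⇒ Z/3 ⊕ Z/3
Ȟ^2: (0−0)−0=0 ⇒ 0

Ȟ^0 ≅ Z/3,  Ȟ^1 ≅ Z/3 ⊕ Z/3,  Ȟ^2 ≅ 0


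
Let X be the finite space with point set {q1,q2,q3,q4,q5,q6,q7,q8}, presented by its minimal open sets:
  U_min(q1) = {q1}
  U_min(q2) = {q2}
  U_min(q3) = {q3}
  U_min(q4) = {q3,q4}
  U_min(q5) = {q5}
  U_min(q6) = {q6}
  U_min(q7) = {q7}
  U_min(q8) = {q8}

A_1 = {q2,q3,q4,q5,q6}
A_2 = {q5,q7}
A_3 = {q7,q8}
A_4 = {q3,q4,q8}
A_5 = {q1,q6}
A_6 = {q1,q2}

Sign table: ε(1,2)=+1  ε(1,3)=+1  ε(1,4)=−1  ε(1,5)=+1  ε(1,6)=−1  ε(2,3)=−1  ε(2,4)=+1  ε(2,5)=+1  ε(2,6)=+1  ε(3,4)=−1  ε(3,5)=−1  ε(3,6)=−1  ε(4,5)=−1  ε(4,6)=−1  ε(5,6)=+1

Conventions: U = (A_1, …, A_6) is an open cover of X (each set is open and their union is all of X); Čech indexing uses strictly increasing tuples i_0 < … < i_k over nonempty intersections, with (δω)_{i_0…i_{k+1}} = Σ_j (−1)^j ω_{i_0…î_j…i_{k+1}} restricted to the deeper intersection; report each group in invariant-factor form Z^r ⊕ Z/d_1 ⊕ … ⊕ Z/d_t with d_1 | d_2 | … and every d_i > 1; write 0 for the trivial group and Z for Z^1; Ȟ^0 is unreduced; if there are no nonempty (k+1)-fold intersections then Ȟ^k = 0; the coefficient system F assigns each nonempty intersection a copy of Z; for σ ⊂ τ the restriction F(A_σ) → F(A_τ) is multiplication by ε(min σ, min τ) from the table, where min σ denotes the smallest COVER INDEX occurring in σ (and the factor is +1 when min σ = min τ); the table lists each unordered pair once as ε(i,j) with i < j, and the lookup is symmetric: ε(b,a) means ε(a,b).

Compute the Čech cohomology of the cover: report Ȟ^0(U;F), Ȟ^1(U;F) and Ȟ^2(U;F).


Ȟ^0(U;F) ≅ 0, Ȟ^1(U;F) ≅ Z ⊕ Z/2, Ȟ^2(U;F) ≅ 0

cover nerve:
  A12={q5} A14={q3,q4} A15={q6} A16={q2} A23={q7} A34={q8} A56={q1}
C dims 6,7; δ0: rk 6, SNF 1^5·2
Ȟ^0: (6−6)−0=0 ⇒ 0
Ȟ^1: (7−0)−6=1 plus torsion [2] ⇒ Z ⊕ Z/2
Ȟ^2: (0−0)−0=0 ⇒ 0


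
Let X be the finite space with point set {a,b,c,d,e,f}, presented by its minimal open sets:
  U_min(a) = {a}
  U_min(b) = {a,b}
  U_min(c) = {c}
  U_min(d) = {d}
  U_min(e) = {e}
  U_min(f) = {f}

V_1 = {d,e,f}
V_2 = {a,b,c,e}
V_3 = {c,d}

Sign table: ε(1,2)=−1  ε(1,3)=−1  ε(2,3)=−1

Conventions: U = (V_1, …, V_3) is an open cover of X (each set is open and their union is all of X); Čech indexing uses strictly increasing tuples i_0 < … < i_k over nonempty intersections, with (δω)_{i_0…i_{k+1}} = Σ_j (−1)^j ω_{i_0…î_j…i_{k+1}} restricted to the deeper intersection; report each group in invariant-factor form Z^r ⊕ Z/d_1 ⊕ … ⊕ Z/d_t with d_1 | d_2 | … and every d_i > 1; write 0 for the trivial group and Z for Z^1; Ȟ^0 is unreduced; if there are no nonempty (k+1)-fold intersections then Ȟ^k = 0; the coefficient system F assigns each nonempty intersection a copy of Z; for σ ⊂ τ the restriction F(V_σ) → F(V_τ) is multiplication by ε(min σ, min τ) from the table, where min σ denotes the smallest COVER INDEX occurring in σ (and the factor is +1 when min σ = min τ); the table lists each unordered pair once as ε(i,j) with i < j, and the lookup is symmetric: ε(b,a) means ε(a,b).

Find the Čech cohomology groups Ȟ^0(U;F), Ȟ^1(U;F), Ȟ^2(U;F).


cover nerve:
  V12={e} V13={d} V23={c}
C dims 3,3; δ0: rk 3, SNF 1^2·2
Ȟ^0: (3−3)−0=0 ⇒ 0
Ȟ^1: (3−0)−3=0 plus torsion [2] ⇒ Z/2
Ȟ^2: (0−0)−0=0 ⇒ 0

Ȟ^0(U;F) ≅ 0, Ȟ^1(U;F) ≅ Z/2, Ȟ^2(U;F) ≅ 0


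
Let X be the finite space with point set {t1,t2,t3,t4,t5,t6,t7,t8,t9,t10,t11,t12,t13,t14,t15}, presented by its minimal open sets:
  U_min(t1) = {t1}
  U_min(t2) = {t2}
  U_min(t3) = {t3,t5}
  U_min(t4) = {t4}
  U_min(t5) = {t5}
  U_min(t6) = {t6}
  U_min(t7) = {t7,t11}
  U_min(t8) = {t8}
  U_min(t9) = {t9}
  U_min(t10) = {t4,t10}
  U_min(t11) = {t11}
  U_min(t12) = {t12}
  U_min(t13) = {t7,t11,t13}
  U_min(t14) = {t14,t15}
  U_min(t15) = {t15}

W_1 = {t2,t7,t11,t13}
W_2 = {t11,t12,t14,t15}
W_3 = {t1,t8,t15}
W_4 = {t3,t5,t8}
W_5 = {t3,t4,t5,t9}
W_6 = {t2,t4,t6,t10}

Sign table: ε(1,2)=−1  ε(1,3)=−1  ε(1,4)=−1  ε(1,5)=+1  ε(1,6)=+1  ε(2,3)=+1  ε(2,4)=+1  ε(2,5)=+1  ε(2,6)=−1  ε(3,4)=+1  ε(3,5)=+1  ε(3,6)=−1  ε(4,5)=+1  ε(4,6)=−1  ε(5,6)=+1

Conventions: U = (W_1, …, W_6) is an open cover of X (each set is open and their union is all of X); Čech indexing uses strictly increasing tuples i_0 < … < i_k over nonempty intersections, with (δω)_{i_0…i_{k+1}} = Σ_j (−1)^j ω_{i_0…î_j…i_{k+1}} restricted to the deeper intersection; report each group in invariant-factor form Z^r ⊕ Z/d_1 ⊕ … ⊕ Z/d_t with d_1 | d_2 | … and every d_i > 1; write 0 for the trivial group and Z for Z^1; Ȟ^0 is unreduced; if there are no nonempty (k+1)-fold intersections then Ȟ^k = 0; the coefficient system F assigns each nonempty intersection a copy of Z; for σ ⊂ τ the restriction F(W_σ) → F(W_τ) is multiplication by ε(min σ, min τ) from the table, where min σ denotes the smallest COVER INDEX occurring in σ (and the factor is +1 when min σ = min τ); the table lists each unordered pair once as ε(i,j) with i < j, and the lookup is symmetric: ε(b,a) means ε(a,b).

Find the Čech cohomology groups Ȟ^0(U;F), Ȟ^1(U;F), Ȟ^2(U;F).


cover nerve:
  W12={t11} W16={t2} W23={t15} W34={t8} W45={t3,t5} W56={t4}
C dims 6,6; δ0: rk 6, SNF 1^5·2
Ȟ^0: (6−6)−0=0 ⇒ 0
Ȟ^1: (6−0)−6=0 plus torsion [2] ⇒ Z/2
Ȟ^2: (0−0)−0=0 ⇒ 0

Ȟ^0(U;F) ≅ 0, Ȟ^1(U;F) ≅ Z/2, Ȟ^2(U;F) ≅ 0


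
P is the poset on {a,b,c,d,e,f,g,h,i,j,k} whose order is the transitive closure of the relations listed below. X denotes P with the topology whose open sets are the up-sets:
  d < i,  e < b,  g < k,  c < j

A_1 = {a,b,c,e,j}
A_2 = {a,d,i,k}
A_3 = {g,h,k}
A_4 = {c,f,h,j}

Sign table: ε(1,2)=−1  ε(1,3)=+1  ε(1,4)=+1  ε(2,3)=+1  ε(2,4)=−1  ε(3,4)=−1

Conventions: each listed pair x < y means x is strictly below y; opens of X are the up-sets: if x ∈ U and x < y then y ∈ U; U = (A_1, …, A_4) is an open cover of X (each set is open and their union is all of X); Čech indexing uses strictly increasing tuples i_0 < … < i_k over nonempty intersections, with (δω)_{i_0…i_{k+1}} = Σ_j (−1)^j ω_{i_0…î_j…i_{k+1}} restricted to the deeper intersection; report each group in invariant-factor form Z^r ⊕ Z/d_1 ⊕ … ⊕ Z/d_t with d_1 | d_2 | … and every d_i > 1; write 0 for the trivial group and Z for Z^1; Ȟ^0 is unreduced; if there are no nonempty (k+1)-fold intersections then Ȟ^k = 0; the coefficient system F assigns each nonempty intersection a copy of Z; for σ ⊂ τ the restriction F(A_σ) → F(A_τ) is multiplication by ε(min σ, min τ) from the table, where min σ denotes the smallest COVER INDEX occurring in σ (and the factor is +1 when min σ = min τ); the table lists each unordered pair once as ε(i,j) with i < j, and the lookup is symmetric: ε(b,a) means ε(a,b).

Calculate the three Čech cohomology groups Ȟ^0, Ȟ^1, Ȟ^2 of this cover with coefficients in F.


Ȟ^0 ≅ Z,  Ȟ^1 ≅ Z,  Ȟ^2 ≅ 0

nonempty intersections:
  A12={a} A14={c,j} A23={k} A34={h}
C dims 4,4; δ0: rk 3, SNF 1^3
Ȟ^0: (4−3)−0=1 ⇒ Z
Ȟ^1: (4−0)−3=1 ⇒ Z
Ȟ^2: (0−0)−0=0 ⇒ 0


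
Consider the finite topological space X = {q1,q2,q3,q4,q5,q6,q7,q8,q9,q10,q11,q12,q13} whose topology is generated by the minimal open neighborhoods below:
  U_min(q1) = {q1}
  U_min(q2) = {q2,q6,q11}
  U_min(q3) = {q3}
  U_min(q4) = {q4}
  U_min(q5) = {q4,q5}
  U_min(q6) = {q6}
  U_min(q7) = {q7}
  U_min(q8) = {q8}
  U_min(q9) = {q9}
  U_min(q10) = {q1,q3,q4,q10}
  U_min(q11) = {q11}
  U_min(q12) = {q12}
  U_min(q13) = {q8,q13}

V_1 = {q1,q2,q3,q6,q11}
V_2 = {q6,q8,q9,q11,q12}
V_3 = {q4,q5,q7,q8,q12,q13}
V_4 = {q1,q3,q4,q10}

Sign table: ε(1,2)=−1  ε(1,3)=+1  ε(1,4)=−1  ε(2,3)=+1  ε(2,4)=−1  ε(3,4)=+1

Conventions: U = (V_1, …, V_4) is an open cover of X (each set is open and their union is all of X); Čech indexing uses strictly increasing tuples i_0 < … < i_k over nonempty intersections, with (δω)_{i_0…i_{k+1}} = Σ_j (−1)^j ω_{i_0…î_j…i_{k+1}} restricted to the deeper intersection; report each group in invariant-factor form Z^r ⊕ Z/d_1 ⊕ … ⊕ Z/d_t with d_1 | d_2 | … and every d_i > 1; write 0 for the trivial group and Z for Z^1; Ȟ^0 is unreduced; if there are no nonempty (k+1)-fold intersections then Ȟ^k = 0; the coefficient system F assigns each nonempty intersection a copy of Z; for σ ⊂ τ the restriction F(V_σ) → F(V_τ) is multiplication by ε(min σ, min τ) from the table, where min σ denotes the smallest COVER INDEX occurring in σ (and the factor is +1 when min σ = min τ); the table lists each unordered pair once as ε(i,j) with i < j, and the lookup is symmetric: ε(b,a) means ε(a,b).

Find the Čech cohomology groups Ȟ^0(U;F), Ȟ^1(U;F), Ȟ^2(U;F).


nonempty overlaps:
  V12={q6,q11} V14={q1,q3} V23={q8,q12} V34={q4}
C dims 4,4; δ0: rk 3, SNF 1^3
degree 0: 4−3−0 = 1 → Ȟ^0 ≅ Z
degree 1: 4−0−3 = 1 → Ȟ^1 ≅ Z
degree 2: 0−0−0 = 0 → Ȟ^2 ≅ 0

Ȟ^0(U;F) ≅ Z, Ȟ^1(U;F) ≅ Z and Ȟ^2(U;F) ≅ 0


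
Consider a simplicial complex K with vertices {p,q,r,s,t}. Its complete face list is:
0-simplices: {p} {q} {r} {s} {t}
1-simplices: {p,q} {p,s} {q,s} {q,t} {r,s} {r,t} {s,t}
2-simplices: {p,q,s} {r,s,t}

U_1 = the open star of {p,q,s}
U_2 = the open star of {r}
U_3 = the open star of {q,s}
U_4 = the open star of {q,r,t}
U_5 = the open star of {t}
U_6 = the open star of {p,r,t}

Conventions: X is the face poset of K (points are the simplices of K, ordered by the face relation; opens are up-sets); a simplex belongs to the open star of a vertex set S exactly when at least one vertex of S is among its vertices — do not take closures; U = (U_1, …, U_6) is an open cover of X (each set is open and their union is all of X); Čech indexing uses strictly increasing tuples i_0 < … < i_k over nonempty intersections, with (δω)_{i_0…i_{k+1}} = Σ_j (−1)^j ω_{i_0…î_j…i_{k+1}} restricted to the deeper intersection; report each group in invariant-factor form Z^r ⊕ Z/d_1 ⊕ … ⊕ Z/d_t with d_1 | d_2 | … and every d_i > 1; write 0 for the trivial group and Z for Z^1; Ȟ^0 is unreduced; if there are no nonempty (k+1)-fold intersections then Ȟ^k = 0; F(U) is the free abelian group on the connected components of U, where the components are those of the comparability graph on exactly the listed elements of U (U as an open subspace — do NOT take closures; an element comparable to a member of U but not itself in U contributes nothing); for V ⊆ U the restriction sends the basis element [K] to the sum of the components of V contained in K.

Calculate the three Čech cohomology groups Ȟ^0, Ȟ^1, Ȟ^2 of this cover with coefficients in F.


nonempty overlaps:
  U1={{p},{q},{s},{p,q},{p,s},{q,s},{q,t},{r,s},{s,t},{p,q,s},{r,s,t}} U2={{r},{r,s},{r,t},{r,s,t}} U3={{q},{s},{p,q},{p,s},{q,s},{q,t},{r,s},{s,t},{p,q,s},{r,s,t}} U4={{q},{r},{t},{p,q},{q,s},{q,t},{r,s},{r,t},{s,t},{p,q,s},{r,s,t}} U5={{t},{q,t},{r,t},{s,t},{r,s,t}} U6={{p},{r},{t},{p,q},{p,s},{q,t},{r,s},{r,t},{s,t},{p,q,s},{r,s,t}}
  U12={{r,s},{r,s,t}} U13={{q},{s},{p,q},{p,s},{q,s},{q,t},{r,s},{s,t},{p,q,s},{r,s,t}} U14={{q},{p,q},{q,s},{q,t},{r,s},{s,t},{p,q,s},{r,s,t}} U15={{q,t},{s,t},{r,s,t}} U16={{p},{p,q},{p,s},{q,t},{r,s},{s,t},{p,q,s},{r,s,t}} U23={{r,s},{r,s,t}} U24={{r},{r,s},{r,t},{r,s,t}} U25={{r,t},{r,s,t}} U26={{r},{r,s},{r,t},{r,s,t}} U34={{q},{p,q},{q,s},{q,t},{r,s},{s,t},{p,q,s},{r,s,t}} U35={{q,t},{s,t},{r,s,t}} U36={{p,q},{p,s},{q,t},{r,s},{s,t},{p,q,s},{r,s,t}} U45={{t},{q,t},{r,t},{s,t},{r,s,t}} U46={{r},{t},{p,q},{q,t},{r,s},{r,t},{s,t},{p,q,s},{r,s,t}} U56={{t},{q,t},{r,t},{s,t},{r,s,t}}
  U123={{r,s},{r,s,t}} U124={{r,s},{r,s,t}} U125={{r,s,t}} U126={{r,s},{r,s,t}} U134={{q},{p,q},{q,s},{q,t},{r,s},{s,t},{p,q,s},{r,s,t}} U135={{q,t},{s,t},{r,s,t}} U136={{p,q},{p,s},{q,t},{r,s},{s,t},{p,q,s},{r,s,t}} U145={{q,t},{s,t},{r,s,t}} U146={{p,q},{q,t},{r,s},{s,t},{p,q,s},{r,s,t}} U156={{q,t},{s,t},{r,s,t}} U234={{r,s},{r,s,t}} U235={{r,s,t}} U236={{r,s},{r,s,t}} U245={{r,t},{r,s,t}} U246={{r},{r,s},{r,t},{r,s,t}} U256={{r,t},{r,s,t}} U345={{q,t},{s,t},{r,s,t}} U346={{p,q},{q,t},{r,s},{s,t},{p,q,s},{r,s,t}} U356={{q,t},{s,t},{r,s,t}} U456={{t},{q,t},{r,t},{s,t},{r,s,t}}
  U1234={{r,s},{r,s,t}} U1235={{r,s,t}} U1236={{r,s},{r,s,t}} U1245={{r,s,t}} U1246={{r,s},{r,s,t}} U1256={{r,s,t}} U1345={{q,t},{s,t},{r,s,t}} U1346={{p,q},{q,t},{r,s},{s,t},{p,q,s},{r,s,t}} U1356={{q,t},{s,t},{r,s,t}} U1456={{q,t},{s,t},{r,s,t}} U2345={{r,s,t}} U2346={{r,s},{r,s,t}} U2356={{r,s,t}} U2456={{r,t},{r,s,t}} U3456={{q,t},{s,t},{r,s,t}}
  U12345={{r,s,t}} U12346={{r,s},{r,s,t}} U12356={{r,s,t}} U12456={{r,s,t}} U13456={{q,t},{s,t},{r,s,t}} U23456={{r,s,t}}
  U123456={{r,s,t}}
components per intersection:
  U1: {{p},{q},{s},{p,q},{p,s},{q,s},{q,t},{r,s},{s,t},{p,q,s},{r,s,t}}
  U2: {{r},{r,s},{r,t},{r,s,t}}
  U3: {{q},{s},{p,q},{p,s},{q,s},{q,t},{r,s},{s,t},{p,q,s},{r,s,t}}
  U4: {{q},{r},{t},{p,q},{q,s},{q,t},{r,s},{r,t},{s,t},{p,q,s},{r,s,t}}
  U5: {{t},{q,t},{r,t},{s,t},{r,s,t}}
  U6: {{p},{p,q},{p,s},{p,q,s}} {{r},{t},{q,t},{r,s},{r,t},{s,t},{r,s,t}}
  U12: {{r,s},{r,s,t}}
  U13: {{q},{s},{p,q},{p,s},{q,s},{q,t},{r,s},{s,t},{p,q,s},{r,s,t}}
  U14: {{q},{p,q},{q,s},{q,t},{p,q,s}} {{r,s},{s,t},{r,s,t}}
  U15: {{q,t}} {{s,t},{r,s,t}}
  U16: {{p},{p,q},{p,s},{p,q,s}} {{q,t}} {{r,s},{s,t},{r,s,t}}
  U23: {{r,s},{r,s,t}}
  U24: {{r},{r,s},{r,t},{r,s,t}}
  U25: {{r,t},{r,s,t}}
  U26: {{r},{r,s},{r,t},{r,s,t}}
  U34: {{q},{p,q},{q,s},{q,t},{p,q,s}} {{r,s},{s,t},{r,s,t}}
  U35: {{q,t}} {{s,t},{r,s,t}}
  U36: {{p,q},{p,s},{p,q,s}} {{q,t}} {{r,s},{s,t},{r,s,t}}
  U45: {{t},{q,t},{r,t},{s,t},{r,s,t}}
  U46: {{r},{t},{q,t},{r,s},{r,t},{s,t},{r,s,t}} {{p,q},{p,q,s}}
  U56: {{t},{q,t},{r,t},{s,t},{r,s,t}}
  U123: {{r,s},{r,s,t}}
  U124: {{r,s},{r,s,t}}
  U125: {{r,s,t}}
  U126: {{r,s},{r,s,t}}
  U134: {{q},{p,q},{q,s},{q,t},{p,q,s}} {{r,s},{s,t},{r,s,t}}
  U135: {{q,t}} {{s,t},{r,s,t}}
  U136: {{p,q},{p,s},{p,q,s}} {{q,t}} {{r,s},{s,t},{r,s,t}}
  U145: {{q,t}} {{s,t},{r,s,t}}
  U146: {{p,q},{p,q,s}} {{q,t}} {{r,s},{s,t},{r,s,t}}
  U156: {{q,t}} {{s,t},{r,s,t}}
  U234: {{r,s},{r,s,t}}
  U235: {{r,s,t}}
  U236: {{r,s},{r,s,t}}
  U245: {{r,t},{r,s,t}}
  U246: {{r},{r,s},{r,t},{r,s,t}}
  U256: {{r,t},{r,s,t}}
  U345: {{q,t}} {{s,t},{r,s,t}}
  U346: {{p,q},{p,q,s}} {{q,t}} {{r,s},{s,t},{r,s,t}}
  U356: {{q,t}} {{s,t},{r,s,t}}
  U456: {{t},{q,t},{r,t},{s,t},{r,s,t}}
  U1234: {{r,s},{r,s,t}}
  U1235: {{r,s,t}}
  U1236: {{r,s},{r,s,t}}
  U1245: {{r,s,t}}
  U1246: {{r,s},{r,s,t}}
  U1256: {{r,s,t}}
  U1345: {{q,t}} {{s,t},{r,s,t}}
  U1346: {{p,q},{p,q,s}} {{q,t}} {{r,s},{s,t},{r,s,t}}
  U1356: {{q,t}} {{s,t},{r,s,t}}
  U1456: {{q,t}} {{s,t},{r,s,t}}
  U2345: {{r,s,t}}
  U2346: {{r,s},{r,s,t}}
  U2356: {{r,s,t}}
  U2456: {{r,t},{r,s,t}}
  U3456: {{q,t}} {{s,t},{r,s,t}}
  U12345: {{r,s,t}}
  U12346: {{r,s},{r,s,t}}
  U12356: {{r,s,t}}
  U12456: {{r,s,t}}
  U13456: {{q,t}} {{s,t},{r,s,t}}
  U23456: {{r,s,t}}
  U123456: {{r,s,t}}
C dims 7,24,32,21; δ0: rk 6, SNF 1^6; δ1: rk 17, SNF 1^17; δ2: rk 15, SNF 1^15
degree 0: 7−6−0 = 1 → Ȟ^0 ≅ Z
degree 1: 24−17−6 = 1 → Ȟ^1 ≅ Z
degree 2: 32−15−17 = 0 → Ȟ^2 ≅ 0

Ȟ^0 = Z, Ȟ^1 = Z, Ȟ^2 = 0


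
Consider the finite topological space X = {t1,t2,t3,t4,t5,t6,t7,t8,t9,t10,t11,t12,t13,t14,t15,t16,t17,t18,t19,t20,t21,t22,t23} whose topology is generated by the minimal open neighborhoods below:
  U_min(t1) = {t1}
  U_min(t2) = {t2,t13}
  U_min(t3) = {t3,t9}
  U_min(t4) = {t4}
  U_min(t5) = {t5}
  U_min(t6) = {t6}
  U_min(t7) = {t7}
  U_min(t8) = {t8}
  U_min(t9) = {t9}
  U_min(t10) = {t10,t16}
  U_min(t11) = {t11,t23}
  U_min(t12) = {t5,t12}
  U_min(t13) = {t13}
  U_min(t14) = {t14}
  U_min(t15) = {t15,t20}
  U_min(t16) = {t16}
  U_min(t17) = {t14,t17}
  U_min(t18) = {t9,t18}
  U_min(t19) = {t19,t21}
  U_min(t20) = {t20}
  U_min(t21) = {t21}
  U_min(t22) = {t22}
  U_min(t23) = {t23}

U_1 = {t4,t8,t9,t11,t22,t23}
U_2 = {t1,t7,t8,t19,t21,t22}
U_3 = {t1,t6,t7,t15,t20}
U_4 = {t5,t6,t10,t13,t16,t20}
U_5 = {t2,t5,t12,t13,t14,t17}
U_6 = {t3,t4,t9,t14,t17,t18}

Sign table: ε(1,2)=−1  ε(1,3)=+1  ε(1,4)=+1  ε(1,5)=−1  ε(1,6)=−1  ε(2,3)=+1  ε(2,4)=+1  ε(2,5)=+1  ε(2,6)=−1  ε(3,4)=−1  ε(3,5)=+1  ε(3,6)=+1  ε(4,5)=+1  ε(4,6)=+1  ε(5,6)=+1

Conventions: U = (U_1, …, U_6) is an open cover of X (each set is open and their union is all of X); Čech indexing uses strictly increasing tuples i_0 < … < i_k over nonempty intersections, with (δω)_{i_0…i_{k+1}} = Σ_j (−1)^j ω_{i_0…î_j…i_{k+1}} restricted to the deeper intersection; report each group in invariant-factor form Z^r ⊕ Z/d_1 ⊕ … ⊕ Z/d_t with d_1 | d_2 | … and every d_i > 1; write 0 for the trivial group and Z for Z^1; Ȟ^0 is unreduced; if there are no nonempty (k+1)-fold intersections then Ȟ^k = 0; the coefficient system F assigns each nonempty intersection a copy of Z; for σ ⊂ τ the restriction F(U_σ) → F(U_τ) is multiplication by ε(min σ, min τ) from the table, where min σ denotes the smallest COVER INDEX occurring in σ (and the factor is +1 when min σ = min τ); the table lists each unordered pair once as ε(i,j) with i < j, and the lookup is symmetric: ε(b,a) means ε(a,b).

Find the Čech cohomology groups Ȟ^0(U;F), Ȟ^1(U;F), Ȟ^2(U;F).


nerve of the cover:
  U12={t8,t22} U16={t4,t9} U23={t1,t7} U34={t6,t20} U45={t5,t13} U56={t14,t17}
C dims 6,6; δ0: rk 6, SNF 1^5·2
Ȟ^0 = (6 − 6) − 0 = 0, so Ȟ^0 ≅ 0
Ȟ^1 = (6 − 0) − 6 = 0 plus torsion [2], so Ȟ^1 ≅ Z/2
Ȟ^2 = (0 − 0) − 0 = 0, so Ȟ^2 ≅ 0

Ȟ^0 ≅ 0; Ȟ^1 ≅ Z/2; Ȟ^2 ≅ 0


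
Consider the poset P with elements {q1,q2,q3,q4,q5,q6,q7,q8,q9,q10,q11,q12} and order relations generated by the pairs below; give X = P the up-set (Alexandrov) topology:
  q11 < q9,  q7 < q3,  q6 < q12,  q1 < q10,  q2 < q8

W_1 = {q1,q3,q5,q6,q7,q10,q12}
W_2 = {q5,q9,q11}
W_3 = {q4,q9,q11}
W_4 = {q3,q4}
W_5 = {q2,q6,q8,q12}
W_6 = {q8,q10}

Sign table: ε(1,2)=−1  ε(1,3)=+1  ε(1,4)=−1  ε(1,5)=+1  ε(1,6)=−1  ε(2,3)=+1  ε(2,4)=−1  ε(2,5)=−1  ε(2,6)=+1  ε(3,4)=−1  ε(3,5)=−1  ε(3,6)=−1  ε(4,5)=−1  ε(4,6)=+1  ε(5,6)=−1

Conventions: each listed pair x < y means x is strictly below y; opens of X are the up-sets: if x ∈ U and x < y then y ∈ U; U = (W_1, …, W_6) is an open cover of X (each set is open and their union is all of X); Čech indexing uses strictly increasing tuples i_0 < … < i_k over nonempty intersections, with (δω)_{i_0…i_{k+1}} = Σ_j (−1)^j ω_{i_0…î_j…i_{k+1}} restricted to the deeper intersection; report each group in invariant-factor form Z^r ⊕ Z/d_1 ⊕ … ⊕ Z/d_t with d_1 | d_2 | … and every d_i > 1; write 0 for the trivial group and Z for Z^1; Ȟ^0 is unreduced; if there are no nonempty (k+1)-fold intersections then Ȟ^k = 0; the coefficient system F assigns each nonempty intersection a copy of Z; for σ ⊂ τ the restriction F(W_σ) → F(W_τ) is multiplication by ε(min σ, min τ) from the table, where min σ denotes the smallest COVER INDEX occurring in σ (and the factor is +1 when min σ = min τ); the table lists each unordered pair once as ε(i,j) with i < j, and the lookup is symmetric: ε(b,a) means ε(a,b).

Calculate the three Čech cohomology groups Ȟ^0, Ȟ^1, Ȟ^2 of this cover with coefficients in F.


nerve of the cover:
  W12={q5} W14={q3} W15={q6,q12} W16={q10} W23={q9,q11} W34={q4} W56={q8}
C dims 6,7; δ0: rk 6, SNF 1^5·2
Ȟ^0 = (6 − 6) − 0 = 0, so Ȟ^0 ≅ 0
Ȟ^1 = (7 − 0) − 6 = 1 plus torsion [2], so Ȟ^1 ≅ Z ⊕ Z/2
Ȟ^2 = (0 − 0) − 0 = 0, so Ȟ^2 ≅ 0

Ȟ^0 = 0, Ȟ^1 = Z ⊕ Z/2 and Ȟ^2 = 0


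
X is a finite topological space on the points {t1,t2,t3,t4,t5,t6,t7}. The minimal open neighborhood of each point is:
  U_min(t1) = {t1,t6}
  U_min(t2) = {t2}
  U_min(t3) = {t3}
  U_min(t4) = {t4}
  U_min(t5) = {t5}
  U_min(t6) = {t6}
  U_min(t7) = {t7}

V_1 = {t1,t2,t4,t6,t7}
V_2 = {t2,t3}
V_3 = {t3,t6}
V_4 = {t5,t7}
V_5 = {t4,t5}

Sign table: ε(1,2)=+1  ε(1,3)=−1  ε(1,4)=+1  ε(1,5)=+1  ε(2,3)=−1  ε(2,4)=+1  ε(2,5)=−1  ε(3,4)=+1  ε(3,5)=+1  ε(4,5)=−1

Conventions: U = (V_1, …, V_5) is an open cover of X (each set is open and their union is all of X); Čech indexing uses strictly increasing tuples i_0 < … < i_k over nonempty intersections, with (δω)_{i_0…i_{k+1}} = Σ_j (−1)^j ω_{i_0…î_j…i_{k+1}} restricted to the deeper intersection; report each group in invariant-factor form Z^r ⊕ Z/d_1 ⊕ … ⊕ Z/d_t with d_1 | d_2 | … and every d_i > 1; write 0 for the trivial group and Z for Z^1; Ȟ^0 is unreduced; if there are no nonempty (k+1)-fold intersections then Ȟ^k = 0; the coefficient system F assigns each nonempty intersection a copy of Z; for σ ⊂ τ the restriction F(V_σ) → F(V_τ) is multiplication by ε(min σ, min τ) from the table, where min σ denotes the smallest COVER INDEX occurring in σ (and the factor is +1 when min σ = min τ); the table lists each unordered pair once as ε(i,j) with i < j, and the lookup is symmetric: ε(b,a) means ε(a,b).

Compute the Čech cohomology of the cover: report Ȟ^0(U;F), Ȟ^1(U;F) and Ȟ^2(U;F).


Ȟ^0 ≅ 0, Ȟ^1 ≅ Z ⊕ Z/2, Ȟ^2 ≅ 0

intersection data:
  V12={t2} V13={t6} V14={t7} V15={t4} V23={t3} V45={t5}
C dims 5,6; δ0: rk 5, SNF 1^4·2
Ȟ^0 = (5 − 5) − 0 = 0, so Ȟ^0 ≅ 0
Ȟ^1 = (6 − 0) − 5 = 1 plus torsion [2], so Ȟ^1 ≅ Z ⊕ Z/2
Ȟ^2 = (0 − 0) − 0 = 0, so Ȟ^2 ≅ 0


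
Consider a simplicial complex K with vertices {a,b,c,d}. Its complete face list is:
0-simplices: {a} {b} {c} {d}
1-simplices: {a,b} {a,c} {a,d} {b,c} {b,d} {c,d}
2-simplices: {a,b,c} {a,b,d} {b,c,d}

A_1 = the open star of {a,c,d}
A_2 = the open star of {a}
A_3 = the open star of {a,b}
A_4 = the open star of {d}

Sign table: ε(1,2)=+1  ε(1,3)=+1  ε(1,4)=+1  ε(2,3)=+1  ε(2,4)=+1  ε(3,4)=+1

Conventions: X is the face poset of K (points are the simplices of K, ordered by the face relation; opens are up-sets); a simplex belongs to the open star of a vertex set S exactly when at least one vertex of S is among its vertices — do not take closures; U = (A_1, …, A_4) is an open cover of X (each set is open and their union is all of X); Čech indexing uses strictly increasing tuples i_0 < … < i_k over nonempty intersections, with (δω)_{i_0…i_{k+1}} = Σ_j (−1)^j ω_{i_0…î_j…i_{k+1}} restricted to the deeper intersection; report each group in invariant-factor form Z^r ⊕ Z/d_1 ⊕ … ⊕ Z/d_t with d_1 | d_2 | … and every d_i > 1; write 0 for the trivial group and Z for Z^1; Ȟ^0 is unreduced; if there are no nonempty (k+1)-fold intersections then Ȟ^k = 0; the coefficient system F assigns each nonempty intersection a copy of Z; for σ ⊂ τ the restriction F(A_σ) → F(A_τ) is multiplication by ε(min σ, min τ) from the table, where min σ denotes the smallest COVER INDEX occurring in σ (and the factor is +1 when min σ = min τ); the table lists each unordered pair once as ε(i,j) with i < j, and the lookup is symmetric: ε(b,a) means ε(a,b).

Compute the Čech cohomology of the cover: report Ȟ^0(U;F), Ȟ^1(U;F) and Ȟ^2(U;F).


nonempty intersections:
  A1={{a},{c},{d},{a,b},{a,c},{a,d},{b,c},{b,d},{c,d},{a,b,c},{a,b,d},{b,c,d}} A2={{a},{a,b},{a,c},{a,d},{a,b,c},{a,b,d}} A3={{a},{b},{a,b},{a,c},{a,d},{b,c},{b,d},{a,b,c},{a,b,d},{b,c,d}} A4={{d},{a,d},{b,d},{c,d},{a,b,d},{b,c,d}}
  A12={{a},{a,b},{a,c},{a,d},{a,b,c},{a,b,d}} A13={{a},{a,b},{a,c},{a,d},{b,c},{b,d},{a,b,c},{a,b,d},{b,c,d}} A14={{d},{a,d},{b,d},{c,d},{a,b,d},{b,c,d}} A23={{a},{a,b},{a,c},{a,d},{a,b,c},{a,b,d}} A24={{a,d},{a,b,d}} A34={{a,d},{b,d},{a,b,d},{b,c,d}}
  A123={{a},{a,b},{a,c},{a,d},{a,b,c},{a,b,d}} A124={{a,d},{a,b,d}} A134={{a,d},{b,d},{a,b,d},{b,c,d}} A234={{a,d},{a,b,d}}
  A1234={{a,d},{a,b,d}}
C dims 4,6,4,1; δ0: rk 3, SNF 1^3; δ1: rk 3, SNF 1^3; δ2: rk 1, SNF 1^1
Ȟ^0: (4−3)−0=1 ⇒ Z
Ȟ^1: (6−3)−3=0 ⇒ 0
Ȟ^2: (4−1)−3=0 ⇒ 0

Ȟ^0 = Z, Ȟ^1 = 0 and Ȟ^2 = 0


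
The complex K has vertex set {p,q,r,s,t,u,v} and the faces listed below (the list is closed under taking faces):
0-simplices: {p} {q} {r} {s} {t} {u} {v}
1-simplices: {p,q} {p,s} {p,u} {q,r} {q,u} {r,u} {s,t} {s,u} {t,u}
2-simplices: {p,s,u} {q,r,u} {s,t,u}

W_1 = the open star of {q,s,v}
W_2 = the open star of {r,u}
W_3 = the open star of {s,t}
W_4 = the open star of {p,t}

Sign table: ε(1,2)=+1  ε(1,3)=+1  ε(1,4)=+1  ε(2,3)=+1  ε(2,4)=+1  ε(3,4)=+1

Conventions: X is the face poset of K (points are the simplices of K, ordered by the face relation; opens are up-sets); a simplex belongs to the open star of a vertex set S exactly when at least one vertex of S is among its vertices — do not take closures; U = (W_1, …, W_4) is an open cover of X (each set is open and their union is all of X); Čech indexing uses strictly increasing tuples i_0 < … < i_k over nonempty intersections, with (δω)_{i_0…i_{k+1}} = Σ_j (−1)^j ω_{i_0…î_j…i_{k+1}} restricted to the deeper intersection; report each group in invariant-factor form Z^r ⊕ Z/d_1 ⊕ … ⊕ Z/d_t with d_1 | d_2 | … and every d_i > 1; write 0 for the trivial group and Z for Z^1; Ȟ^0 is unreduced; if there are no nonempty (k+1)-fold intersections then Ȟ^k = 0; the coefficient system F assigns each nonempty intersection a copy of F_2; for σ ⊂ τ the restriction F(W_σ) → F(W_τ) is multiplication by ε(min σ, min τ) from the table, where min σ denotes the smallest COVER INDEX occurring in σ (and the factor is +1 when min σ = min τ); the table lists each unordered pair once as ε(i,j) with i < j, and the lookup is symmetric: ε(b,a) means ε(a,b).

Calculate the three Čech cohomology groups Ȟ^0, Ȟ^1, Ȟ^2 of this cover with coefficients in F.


nonempty intersections:
  W1={{q},{s},{v},{p,q},{p,s},{q,r},{q,u},{s,t},{s,u},{p,s,u},{q,r,u},{s,t,u}} W2={{r},{u},{p,u},{q,r},{q,u},{r,u},{s,u},{t,u},{p,s,u},{q,r,u},{s,t,u}} W3={{s},{t},{p,s},{s,t},{s,u},{t,u},{p,s,u},{s,t,u}} W4={{p},{t},{p,q},{p,s},{p,u},{s,t},{t,u},{p,s,u},{s,t,u}}
  W12={{q,r},{q,u},{s,u},{p,s,u},{q,r,u},{s,t,u}} W13={{s},{p,s},{s,t},{s,u},{p,s,u},{s,t,u}} W14={{p,q},{p,s},{s,t},{p,s,u},{s,t,u}} W23={{s,u},{t,u},{p,s,u},{s,t,u}} W24={{p,u},{t,u},{p,s,u},{s,t,u}} W34={{t},{p,s},{s,t},{t,u},{p,s,u},{s,t,u}}
  W123={{s,u},{p,s,u},{s,t,u}} W124={{p,s,u},{s,t,u}} W134={{p,s},{s,t},{p,s,u},{s,t,u}} W234={{t,u},{p,s,u},{s,t,u}}
  W1234={{p,s,u},{s,t,u}}
C dims 4,6,4,1; δ0: rk_F2 3; δ1: rk_F2 3; δ2: rk_F2 1
Ȟ^0: (4−3)−0=1 ⇒ Z/2
Ȟ^1: (6−3)−3=0 ⇒ 0
Ȟ^2: (4−1)−3=0 ⇒ 0

Ȟ^0 ≅ Z/2,  Ȟ^1 ≅ 0,  Ȟ^2 ≅ 0
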